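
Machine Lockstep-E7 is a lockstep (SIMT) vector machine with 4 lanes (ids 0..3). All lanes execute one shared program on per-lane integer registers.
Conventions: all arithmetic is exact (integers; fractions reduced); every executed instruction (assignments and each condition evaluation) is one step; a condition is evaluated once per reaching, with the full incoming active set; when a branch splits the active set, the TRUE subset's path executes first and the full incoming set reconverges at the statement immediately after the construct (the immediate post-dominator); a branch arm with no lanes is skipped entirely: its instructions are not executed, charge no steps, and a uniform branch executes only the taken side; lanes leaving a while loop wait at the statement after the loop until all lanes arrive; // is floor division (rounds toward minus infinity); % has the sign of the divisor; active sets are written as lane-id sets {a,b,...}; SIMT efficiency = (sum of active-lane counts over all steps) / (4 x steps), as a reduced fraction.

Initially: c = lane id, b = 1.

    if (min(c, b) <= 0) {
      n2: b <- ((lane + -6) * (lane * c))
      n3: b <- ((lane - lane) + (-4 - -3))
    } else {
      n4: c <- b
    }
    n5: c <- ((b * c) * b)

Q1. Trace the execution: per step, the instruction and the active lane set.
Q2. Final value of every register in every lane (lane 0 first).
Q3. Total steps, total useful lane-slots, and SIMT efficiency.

step 0: eval (min(c, b) <= 0)        {0,1,2,3}
step 1: b <- ((lane + -6) * (lane * c)) {0}
step 2: b <- ((lane - lane) + (-4 - -3)) {0}
step 3: c <- b                       {1,2,3}
step 4: c <- ((b * c) * b)           {0,1,2,3}

Answer: 5 steps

c: 0,1,1,1
b: -1,1,1,1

steps = 5; useful = 13; efficiency = 13/20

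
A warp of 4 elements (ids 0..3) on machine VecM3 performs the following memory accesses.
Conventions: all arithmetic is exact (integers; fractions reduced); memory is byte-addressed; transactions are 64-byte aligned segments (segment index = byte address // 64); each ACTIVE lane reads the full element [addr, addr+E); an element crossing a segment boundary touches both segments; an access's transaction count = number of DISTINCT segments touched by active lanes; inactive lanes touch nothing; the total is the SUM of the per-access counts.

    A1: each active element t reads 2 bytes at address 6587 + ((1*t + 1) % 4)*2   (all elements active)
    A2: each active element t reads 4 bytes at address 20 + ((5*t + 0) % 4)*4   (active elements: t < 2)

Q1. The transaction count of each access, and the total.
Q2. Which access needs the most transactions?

A1: 2 transactions
A2: 1 transaction

Answer: 2,1; total 3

Answer: A1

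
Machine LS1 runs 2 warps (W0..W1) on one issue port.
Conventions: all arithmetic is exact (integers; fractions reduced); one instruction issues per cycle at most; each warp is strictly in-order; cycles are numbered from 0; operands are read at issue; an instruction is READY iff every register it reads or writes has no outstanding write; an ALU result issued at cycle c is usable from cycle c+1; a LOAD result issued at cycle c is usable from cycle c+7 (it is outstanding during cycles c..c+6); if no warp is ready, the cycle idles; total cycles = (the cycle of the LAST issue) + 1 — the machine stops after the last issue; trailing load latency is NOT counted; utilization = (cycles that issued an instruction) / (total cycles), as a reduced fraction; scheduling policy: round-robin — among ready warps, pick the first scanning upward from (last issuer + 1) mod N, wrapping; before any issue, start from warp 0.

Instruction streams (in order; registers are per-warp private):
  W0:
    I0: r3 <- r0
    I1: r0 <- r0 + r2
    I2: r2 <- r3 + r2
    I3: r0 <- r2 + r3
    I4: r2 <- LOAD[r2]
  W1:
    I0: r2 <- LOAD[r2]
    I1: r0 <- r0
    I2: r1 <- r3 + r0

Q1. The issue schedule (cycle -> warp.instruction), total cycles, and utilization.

cycle 0: W0.I0
cycle 1: W1.I0
cycle 2: W0.I1
cycle 3: W1.I1
cycle 4: W0.I2
cycle 5: W1.I2
cycle 6: W0.I3
cycle 7: W0.I4

Answer: 8 cycles, utilization 1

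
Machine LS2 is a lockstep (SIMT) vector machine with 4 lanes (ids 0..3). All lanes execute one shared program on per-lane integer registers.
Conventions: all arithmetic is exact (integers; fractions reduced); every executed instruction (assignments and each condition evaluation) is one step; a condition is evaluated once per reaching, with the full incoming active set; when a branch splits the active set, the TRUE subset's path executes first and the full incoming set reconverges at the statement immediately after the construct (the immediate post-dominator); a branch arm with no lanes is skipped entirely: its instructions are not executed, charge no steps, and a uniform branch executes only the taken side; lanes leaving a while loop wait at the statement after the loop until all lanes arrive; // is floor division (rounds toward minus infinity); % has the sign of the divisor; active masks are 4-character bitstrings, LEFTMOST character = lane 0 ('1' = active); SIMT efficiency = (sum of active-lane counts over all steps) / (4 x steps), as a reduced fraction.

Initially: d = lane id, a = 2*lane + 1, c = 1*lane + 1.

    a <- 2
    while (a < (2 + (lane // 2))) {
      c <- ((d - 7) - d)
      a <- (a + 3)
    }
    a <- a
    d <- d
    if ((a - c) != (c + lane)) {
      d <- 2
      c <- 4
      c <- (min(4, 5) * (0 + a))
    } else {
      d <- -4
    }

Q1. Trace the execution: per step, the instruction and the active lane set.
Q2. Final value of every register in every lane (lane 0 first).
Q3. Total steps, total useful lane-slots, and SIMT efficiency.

step 0: a <- 2                       1111
step 1: eval (a < (2 + (lane // 2))) 1111
step 2: c <- ((d - 7) - d)           0011
step 3: a <- (a + 3)                 0011
step 4: eval (a < (2 + (lane // 2))) 0011
step 5: a <- a                       1111
step 6: d <- d                       1111
step 7: eval ((a - c) != (c + lane)) 1111
step 8: d <- 2                       0111
step 9: c <- 4                       0111
step 10: c <- (min(4, 5) * (0 + a))   0111
step 11: d <- -4                      1000

Answer: 12 steps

d: -4,2,2,2
a: 2,2,5,5
c: 1,8,20,20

steps = 12; useful = 36; efficiency = 36/48 = 3/4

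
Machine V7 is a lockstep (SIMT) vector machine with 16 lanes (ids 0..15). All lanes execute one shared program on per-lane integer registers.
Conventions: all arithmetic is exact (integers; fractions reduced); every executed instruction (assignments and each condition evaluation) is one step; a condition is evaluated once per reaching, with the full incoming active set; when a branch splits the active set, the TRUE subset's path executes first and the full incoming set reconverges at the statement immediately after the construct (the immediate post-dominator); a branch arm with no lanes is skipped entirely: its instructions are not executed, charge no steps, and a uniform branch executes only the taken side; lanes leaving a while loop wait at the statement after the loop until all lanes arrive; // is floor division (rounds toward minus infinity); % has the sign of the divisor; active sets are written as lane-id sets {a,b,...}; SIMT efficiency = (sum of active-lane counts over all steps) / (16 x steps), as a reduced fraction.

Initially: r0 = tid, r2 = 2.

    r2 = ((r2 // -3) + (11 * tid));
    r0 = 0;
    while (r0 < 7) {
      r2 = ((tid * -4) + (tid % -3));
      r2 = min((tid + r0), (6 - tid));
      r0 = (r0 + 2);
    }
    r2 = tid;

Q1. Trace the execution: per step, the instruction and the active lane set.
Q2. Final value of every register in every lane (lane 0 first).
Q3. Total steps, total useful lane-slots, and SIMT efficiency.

step 0: r2 <- ((r2 // -3) + (11 * tid)) {0,1,2,3,4,5,6,7,8,9,10,11,12,13,14,15}
step 1: r0 <- 0                      {0,1,2,3,4,5,6,7,8,9,10,11,12,13,14,15}
step 2: eval (r0 < 7)                {0,1,2,3,4,5,6,7,8,9,10,11,12,13,14,15}
step 3: r2 <- ((tid * -4) + (tid % -3)) {0,1,2,3,4,5,6,7,8,9,10,11,12,13,14,15}
step 4: r2 <- min((tid + r0), (6 - tid)) {0,1,2,3,4,5,6,7,8,9,10,11,12,13,14,15}
step 5: r0 <- (r0 + 2)               {0,1,2,3,4,5,6,7,8,9,10,11,12,13,14,15}
step 6: eval (r0 < 7)                {0,1,2,3,4,5,6,7,8,9,10,11,12,13,14,15}
step 7: r2 <- ((tid * -4) + (tid % -3)) {0,1,2,3,4,5,6,7,8,9,10,11,12,13,14,15}
step 8: r2 <- min((tid + r0), (6 - tid)) {0,1,2,3,4,5,6,7,8,9,10,11,12,13,14,15}
step 9: r0 <- (r0 + 2)               {0,1,2,3,4,5,6,7,8,9,10,11,12,13,14,15}
step 10: eval (r0 < 7)                {0,1,2,3,4,5,6,7,8,9,10,11,12,13,14,15}
step 11: r2 <- ((tid * -4) + (tid % -3)) {0,1,2,3,4,5,6,7,8,9,10,11,12,13,14,15}
step 12: r2 <- min((tid + r0), (6 - tid)) {0,1,2,3,4,5,6,7,8,9,10,11,12,13,14,15}
step 13: r0 <- (r0 + 2)               {0,1,2,3,4,5,6,7,8,9,10,11,12,13,14,15}
step 14: eval (r0 < 7)                {0,1,2,3,4,5,6,7,8,9,10,11,12,13,14,15}
step 15: r2 <- ((tid * -4) + (tid % -3)) {0,1,2,3,4,5,6,7,8,9,10,11,12,13,14,15}
step 16: r2 <- min((tid + r0), (6 - tid)) {0,1,2,3,4,5,6,7,8,9,10,11,12,13,14,15}
step 17: r0 <- (r0 + 2)               {0,1,2,3,4,5,6,7,8,9,10,11,12,13,14,15}
step 18: eval (r0 < 7)                {0,1,2,3,4,5,6,7,8,9,10,11,12,13,14,15}
step 19: r2 <- tid                    {0,1,2,3,4,5,6,7,8,9,10,11,12,13,14,15}

Answer: 20 steps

r0: 8,8,8,8,8,8,8,8,8,8,8,8,8,8,8,8
r2: 0,1,2,3,4,5,6,7,8,9,10,11,12,13,14,15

steps = 20; useful = 320; efficiency = 320/320 = 1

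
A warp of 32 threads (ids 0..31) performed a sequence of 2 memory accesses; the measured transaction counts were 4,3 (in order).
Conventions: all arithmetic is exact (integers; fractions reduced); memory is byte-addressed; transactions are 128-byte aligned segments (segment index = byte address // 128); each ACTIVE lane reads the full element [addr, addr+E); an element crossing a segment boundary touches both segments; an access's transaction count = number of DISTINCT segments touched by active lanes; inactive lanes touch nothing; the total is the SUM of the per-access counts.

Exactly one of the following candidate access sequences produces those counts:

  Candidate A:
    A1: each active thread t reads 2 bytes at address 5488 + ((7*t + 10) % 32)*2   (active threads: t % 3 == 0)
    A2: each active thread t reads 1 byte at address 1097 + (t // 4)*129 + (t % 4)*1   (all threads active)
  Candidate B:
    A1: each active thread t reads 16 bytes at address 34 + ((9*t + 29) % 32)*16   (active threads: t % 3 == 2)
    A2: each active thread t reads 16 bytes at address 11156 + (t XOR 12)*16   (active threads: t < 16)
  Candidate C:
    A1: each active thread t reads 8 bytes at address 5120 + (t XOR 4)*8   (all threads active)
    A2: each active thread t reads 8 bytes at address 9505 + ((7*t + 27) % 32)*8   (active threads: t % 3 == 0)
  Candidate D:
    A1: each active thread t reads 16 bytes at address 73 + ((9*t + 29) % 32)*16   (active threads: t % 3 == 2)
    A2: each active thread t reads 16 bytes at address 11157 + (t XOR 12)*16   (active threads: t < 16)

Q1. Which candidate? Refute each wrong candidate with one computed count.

A: A1 gives 2 transactions, not 4
C: A1 gives 2 transactions, not 4
D: A1 gives 5 transactions, not 4
B: all counts match (4,3)

Answer: B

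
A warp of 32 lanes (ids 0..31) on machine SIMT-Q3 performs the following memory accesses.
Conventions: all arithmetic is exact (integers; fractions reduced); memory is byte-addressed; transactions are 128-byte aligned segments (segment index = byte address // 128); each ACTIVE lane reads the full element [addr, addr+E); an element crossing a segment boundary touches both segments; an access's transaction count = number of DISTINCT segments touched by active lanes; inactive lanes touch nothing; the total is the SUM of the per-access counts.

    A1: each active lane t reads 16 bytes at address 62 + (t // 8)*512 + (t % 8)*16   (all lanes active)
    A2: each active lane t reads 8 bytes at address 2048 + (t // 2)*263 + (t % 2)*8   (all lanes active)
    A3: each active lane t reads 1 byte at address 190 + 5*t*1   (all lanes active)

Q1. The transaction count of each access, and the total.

A1: 8 transactions
A2: 16 transactions
A3: 2 transactions

Answer: 8,16,2; total 26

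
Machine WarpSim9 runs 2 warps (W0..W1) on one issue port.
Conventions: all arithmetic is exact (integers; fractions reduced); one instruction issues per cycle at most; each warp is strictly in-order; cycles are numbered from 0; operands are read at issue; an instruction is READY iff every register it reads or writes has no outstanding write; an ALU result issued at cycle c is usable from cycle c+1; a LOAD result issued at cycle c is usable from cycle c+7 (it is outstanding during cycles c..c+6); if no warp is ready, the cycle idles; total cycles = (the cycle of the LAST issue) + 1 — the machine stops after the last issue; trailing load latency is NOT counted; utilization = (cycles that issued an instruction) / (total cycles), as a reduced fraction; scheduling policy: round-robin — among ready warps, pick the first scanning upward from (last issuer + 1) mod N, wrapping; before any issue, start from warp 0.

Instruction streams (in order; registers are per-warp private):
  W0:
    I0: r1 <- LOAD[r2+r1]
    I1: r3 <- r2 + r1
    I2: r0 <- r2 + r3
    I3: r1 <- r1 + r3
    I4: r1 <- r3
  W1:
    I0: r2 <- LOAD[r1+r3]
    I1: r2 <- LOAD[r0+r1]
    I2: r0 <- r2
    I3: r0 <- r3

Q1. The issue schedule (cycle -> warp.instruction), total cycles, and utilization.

cycle 0: W0.I0
cycle 1: W1.I0
cycle 2: idle
cycle 3: idle
cycle 4: idle
cycle 5: idle
cycle 6: idle
cycle 7: W0.I1
cycle 8: W1.I1
cycle 9: W0.I2
cycle 10: W0.I3
cycle 11: W0.I4
cycle 12: idle
cycle 13: idle
cycle 14: idle
cycle 15: W1.I2
cycle 16: W1.I3

Answer: 17 cycles, utilization 9/17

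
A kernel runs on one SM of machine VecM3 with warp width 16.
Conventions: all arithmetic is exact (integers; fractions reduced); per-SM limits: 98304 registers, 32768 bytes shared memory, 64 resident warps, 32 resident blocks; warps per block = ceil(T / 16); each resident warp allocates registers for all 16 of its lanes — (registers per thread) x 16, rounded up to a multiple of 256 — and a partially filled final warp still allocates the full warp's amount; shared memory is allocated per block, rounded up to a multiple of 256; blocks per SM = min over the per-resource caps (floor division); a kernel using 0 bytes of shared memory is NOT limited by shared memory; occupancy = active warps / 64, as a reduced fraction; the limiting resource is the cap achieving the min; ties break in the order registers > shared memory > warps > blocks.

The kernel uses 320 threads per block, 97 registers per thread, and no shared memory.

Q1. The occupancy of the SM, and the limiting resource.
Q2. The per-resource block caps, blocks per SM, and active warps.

Answer: occupancy 5/8, limited by registers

registers: 2 blocks
shared memory: no limit (kernel uses none)
warps: 3 blocks
blocks: 32 blocks

Answer: 2 blocks, 40 active warps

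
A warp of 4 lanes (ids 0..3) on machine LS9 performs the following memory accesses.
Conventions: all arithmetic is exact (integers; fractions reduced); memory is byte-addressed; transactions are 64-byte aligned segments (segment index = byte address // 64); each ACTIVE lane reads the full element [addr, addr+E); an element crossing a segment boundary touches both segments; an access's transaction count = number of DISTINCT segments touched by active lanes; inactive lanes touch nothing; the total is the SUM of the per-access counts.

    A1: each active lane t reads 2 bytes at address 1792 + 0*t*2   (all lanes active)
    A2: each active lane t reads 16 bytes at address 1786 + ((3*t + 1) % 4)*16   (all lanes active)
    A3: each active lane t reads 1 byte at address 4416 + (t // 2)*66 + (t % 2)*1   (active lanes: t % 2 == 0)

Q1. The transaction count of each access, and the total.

A1: 1 transaction
A2: 2 transactions
A3: 2 transactions

Answer: 1,2,2; total 5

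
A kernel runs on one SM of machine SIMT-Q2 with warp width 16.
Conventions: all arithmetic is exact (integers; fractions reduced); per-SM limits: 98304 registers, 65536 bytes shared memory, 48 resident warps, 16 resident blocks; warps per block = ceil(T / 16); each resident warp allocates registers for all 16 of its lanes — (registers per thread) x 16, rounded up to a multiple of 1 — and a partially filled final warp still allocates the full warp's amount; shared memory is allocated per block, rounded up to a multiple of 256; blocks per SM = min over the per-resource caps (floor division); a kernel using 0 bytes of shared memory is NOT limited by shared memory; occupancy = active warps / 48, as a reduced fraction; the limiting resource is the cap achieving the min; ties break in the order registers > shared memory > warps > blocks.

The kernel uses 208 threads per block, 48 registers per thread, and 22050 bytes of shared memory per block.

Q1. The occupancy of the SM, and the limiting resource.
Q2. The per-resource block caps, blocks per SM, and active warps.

Answer: occupancy 13/24, limited by shared memory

registers: 9 blocks
shared memory: 2 blocks
warps: 3 blocks
blocks: 16 blocks

Answer: 2 blocks, 26 active warps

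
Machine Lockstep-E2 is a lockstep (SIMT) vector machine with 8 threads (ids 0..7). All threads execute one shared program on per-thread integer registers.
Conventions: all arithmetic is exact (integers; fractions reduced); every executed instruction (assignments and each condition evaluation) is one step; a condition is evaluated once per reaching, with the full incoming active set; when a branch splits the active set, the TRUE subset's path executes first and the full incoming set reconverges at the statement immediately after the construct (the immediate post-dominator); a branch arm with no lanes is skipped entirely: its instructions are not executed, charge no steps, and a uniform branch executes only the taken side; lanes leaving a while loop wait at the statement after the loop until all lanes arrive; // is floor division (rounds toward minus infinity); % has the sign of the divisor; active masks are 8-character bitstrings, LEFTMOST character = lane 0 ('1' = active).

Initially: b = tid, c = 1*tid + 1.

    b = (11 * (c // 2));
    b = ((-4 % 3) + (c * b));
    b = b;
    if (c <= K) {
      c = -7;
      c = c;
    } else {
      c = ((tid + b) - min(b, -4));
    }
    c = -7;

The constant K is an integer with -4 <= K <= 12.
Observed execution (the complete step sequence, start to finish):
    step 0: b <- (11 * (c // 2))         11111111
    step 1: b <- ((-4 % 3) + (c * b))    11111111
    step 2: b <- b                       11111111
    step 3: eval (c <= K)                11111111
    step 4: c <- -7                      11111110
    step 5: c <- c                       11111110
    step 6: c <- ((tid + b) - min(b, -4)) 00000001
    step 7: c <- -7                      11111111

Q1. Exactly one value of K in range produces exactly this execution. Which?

Answer: K = 7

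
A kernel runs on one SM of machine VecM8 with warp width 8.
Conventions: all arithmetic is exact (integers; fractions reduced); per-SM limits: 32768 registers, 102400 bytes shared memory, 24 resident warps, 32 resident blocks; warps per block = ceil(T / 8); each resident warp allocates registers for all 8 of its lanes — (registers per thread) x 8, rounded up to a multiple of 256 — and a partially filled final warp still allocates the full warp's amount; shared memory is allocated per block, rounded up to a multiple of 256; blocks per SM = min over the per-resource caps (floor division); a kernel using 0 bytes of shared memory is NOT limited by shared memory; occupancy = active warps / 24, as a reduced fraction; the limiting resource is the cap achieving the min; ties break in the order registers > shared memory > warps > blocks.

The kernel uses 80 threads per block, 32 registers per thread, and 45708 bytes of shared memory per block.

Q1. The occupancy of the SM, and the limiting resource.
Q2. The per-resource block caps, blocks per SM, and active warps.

Answer: occupancy 5/6, limited by shared memory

registers: 12 blocks
shared memory: 2 blocks
warps: 2 blocks
blocks: 32 blocks

Answer: 2 blocks, 20 active warps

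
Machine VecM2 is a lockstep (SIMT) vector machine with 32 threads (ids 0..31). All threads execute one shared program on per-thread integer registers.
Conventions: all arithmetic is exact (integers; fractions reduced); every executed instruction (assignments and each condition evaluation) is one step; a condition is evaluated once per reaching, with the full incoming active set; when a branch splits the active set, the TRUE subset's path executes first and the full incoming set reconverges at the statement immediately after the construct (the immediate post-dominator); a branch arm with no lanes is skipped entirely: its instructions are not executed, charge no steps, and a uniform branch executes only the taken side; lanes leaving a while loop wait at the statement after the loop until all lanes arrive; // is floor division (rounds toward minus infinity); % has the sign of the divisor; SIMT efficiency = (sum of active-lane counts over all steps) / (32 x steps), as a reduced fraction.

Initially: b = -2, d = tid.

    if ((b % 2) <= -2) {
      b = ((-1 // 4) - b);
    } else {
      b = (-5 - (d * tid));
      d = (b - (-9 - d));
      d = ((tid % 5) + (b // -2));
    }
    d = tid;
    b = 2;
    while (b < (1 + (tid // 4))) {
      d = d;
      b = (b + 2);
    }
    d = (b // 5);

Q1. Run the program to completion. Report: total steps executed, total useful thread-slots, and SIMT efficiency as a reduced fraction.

Answer: 17 steps, 400 useful, 25/34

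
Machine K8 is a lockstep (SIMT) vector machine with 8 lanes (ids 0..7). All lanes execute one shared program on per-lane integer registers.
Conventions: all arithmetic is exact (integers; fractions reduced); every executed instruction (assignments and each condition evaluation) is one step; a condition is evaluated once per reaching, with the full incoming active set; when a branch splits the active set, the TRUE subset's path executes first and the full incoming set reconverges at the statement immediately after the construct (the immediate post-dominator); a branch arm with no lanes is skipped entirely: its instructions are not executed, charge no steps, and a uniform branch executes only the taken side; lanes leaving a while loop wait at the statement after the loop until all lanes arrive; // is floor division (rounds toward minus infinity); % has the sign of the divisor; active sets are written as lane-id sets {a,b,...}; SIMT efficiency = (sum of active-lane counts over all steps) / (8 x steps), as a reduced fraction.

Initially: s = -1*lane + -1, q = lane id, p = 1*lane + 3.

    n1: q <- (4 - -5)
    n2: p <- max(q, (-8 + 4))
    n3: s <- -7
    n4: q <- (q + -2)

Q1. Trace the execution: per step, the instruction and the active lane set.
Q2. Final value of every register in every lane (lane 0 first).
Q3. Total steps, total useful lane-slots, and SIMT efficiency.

step 0: q <- (4 - -5)                {0,1,2,3,4,5,6,7}
step 1: p <- max(q, (-8 + 4))        {0,1,2,3,4,5,6,7}
step 2: s <- -7                      {0,1,2,3,4,5,6,7}
step 3: q <- (q + -2)                {0,1,2,3,4,5,6,7}

Answer: 4 steps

s: -7,-7,-7,-7,-7,-7,-7,-7
q: 7,7,7,7,7,7,7,7
p: 9,9,9,9,9,9,9,9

steps = 4; useful = 32; efficiency = 32/32 = 1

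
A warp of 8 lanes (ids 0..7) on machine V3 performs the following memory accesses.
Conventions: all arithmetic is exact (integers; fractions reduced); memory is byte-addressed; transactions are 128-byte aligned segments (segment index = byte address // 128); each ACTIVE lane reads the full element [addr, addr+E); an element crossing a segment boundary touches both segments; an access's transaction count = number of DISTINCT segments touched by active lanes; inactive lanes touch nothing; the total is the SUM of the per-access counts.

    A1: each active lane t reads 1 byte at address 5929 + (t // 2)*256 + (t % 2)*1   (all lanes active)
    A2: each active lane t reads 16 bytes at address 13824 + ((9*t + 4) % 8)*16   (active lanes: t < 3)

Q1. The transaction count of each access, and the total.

A1: 4 transactions
A2: 1 transaction

Answer: 4,1; total 5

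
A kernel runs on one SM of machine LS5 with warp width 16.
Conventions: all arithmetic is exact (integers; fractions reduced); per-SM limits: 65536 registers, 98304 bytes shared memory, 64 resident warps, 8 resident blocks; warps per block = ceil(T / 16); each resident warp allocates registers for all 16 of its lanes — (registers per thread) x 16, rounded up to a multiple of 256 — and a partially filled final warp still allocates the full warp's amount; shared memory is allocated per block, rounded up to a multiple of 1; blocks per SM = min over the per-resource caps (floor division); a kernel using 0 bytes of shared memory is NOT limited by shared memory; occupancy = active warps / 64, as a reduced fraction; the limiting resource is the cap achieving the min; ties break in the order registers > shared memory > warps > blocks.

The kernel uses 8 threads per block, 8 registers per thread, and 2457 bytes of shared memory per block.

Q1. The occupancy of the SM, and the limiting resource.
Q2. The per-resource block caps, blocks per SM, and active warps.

Answer: occupancy 1/8, limited by blocks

registers: 256 blocks
shared memory: 40 blocks
warps: 64 blocks
blocks: 8 blocks

Answer: 8 blocks, 8 active warps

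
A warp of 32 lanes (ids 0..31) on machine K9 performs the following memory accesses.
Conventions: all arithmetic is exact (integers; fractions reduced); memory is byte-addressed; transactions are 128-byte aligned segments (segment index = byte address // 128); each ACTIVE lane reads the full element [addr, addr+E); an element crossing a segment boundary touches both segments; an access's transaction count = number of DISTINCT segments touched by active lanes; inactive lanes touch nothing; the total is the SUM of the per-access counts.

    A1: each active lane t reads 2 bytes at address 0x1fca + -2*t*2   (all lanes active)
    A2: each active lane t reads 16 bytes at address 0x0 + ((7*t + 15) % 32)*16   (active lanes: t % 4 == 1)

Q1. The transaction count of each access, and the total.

A1: 2 transactions
A2: 4 transactions

Answer: 2,4; total 6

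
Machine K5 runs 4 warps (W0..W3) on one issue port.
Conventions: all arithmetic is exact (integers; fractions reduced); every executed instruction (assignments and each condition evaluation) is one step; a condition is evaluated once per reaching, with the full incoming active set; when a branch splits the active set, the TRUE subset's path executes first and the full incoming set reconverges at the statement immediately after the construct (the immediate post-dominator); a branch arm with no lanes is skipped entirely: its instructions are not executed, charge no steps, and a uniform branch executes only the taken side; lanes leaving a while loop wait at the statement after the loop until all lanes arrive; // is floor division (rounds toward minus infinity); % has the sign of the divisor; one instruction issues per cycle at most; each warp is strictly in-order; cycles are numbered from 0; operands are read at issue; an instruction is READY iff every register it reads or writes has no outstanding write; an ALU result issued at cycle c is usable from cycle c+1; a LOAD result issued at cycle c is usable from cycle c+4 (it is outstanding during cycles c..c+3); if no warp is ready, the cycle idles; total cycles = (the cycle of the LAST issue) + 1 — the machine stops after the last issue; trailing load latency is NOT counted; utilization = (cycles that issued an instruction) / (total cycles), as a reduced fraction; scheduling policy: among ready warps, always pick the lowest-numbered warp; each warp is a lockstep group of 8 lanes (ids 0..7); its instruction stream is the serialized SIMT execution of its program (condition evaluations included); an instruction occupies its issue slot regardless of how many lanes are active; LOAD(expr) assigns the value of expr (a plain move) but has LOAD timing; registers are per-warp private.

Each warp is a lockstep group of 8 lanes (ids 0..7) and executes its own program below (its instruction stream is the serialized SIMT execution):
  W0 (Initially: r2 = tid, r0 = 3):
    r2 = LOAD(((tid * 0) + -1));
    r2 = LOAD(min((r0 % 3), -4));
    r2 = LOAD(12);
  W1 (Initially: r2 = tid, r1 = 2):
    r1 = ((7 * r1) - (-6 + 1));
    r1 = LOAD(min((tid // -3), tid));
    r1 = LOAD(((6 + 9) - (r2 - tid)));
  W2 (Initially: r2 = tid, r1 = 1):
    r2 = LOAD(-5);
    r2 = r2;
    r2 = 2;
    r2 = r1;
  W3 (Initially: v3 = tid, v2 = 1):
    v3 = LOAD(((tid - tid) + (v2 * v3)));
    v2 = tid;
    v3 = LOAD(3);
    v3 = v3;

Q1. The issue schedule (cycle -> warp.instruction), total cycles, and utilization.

cycle 0: W0.I0
cycle 1: W1.I0
cycle 2: W1.I1
cycle 3: W2.I0
cycle 4: W0.I1
cycle 5: W3.I0
cycle 6: W1.I2
cycle 7: W2.I1
cycle 8: W0.I2
cycle 9: W2.I2
cycle 10: W2.I3
cycle 11: W3.I1
cycle 12: W3.I2
cycle 13: idle
cycle 14: idle
cycle 15: idle
cycle 16: W3.I3

Answer: 17 cycles, utilization 14/17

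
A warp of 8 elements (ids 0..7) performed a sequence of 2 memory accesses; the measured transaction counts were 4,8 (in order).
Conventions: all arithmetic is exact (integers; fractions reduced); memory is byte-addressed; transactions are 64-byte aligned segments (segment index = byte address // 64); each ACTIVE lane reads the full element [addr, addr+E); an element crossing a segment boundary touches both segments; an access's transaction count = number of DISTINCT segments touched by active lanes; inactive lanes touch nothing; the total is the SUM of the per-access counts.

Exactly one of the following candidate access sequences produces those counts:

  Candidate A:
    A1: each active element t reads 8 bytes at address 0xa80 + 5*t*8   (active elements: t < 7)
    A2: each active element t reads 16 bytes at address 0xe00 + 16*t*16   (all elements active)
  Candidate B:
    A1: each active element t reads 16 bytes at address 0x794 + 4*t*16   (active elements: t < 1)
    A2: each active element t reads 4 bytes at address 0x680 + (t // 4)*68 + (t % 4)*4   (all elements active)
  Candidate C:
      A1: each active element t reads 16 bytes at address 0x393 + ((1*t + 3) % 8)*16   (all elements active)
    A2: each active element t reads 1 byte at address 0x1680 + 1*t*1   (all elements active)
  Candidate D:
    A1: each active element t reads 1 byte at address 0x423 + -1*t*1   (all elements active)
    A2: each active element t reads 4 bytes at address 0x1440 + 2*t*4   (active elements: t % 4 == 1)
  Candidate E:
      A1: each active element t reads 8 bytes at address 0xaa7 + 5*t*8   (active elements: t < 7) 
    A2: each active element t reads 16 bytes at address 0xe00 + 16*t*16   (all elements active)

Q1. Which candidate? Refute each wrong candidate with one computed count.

B: A1 gives 1 transaction, not 4
C: A1 gives 3 transactions, not 4
D: A1 gives 1 transaction, not 4
E: A1 gives 5 transactions, not 4
A: all counts match (4,8)

Answer: A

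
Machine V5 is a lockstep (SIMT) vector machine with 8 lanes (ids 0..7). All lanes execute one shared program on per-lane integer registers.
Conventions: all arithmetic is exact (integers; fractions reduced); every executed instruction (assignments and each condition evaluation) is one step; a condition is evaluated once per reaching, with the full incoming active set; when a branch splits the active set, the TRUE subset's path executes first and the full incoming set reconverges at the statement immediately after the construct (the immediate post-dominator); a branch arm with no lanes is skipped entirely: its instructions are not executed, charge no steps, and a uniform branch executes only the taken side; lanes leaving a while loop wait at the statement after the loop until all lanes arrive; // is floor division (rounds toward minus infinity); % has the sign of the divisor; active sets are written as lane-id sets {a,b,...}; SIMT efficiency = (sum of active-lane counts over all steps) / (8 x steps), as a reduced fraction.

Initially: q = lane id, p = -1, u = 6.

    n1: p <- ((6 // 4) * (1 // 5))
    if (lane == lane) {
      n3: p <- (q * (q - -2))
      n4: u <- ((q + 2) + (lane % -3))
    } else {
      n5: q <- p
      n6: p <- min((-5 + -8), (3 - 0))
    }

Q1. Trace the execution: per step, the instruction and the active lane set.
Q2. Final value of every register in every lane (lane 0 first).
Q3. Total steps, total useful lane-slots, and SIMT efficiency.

step 0: p <- ((6 // 4) * (1 // 5))   {0,1,2,3,4,5,6,7}
step 1: eval (lane == lane)          {0,1,2,3,4,5,6,7}
step 2: p <- (q * (q - -2))          {0,1,2,3,4,5,6,7}
step 3: u <- ((q + 2) + (lane % -3)) {0,1,2,3,4,5,6,7}

Answer: 4 steps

q: 0,1,2,3,4,5,6,7
p: 0,3,8,15,24,35,48,63
u: 2,1,3,5,4,6,8,7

steps = 4; useful = 32; efficiency = 32/32 = 1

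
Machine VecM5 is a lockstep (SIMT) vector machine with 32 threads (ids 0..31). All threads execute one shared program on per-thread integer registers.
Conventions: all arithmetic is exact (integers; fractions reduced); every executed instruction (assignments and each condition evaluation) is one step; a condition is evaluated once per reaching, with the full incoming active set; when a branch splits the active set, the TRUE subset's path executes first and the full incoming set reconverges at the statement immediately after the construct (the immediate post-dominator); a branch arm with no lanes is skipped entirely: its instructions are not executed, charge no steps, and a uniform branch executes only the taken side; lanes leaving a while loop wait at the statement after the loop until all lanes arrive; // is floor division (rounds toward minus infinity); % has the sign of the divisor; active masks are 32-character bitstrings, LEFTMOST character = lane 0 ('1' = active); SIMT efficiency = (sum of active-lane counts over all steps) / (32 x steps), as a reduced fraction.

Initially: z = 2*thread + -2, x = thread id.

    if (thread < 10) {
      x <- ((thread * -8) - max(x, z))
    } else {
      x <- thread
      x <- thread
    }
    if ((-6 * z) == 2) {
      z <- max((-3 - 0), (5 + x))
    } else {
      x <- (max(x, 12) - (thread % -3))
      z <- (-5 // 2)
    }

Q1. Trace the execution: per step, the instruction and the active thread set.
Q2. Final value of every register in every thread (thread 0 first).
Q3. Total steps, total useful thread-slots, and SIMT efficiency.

step 0: eval (thread < 10)           11111111111111111111111111111111
step 1: x <- ((thread * -8) - max(x, z)) 11111111110000000000000000000000
step 2: x <- thread                  00000000001111111111111111111111
step 3: x <- thread                  00000000001111111111111111111111
step 4: eval ((-6 * z) == 2)         11111111111111111111111111111111
step 5: x <- (max(x, 12) - (thread % -3)) 11111111111111111111111111111111
step 6: z <- (-5 // 2)               11111111111111111111111111111111

Answer: 7 steps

z: -3,-3,-3,-3,-3,-3,-3,-3,-3,-3,-3,-3,-3,-3,-3,-3,-3,-3,-3,-3,-3,-3,-3,-3,-3,-3,-3,-3,-3,-3,-3,-3
x: 12,14,13,12,14,13,12,14,13,12,14,13,12,15,15,15,18,18,18,21,21,21,24,24,24,27,27,27,30,30,30,33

steps = 7; useful = 182; efficiency = 182/224 = 13/16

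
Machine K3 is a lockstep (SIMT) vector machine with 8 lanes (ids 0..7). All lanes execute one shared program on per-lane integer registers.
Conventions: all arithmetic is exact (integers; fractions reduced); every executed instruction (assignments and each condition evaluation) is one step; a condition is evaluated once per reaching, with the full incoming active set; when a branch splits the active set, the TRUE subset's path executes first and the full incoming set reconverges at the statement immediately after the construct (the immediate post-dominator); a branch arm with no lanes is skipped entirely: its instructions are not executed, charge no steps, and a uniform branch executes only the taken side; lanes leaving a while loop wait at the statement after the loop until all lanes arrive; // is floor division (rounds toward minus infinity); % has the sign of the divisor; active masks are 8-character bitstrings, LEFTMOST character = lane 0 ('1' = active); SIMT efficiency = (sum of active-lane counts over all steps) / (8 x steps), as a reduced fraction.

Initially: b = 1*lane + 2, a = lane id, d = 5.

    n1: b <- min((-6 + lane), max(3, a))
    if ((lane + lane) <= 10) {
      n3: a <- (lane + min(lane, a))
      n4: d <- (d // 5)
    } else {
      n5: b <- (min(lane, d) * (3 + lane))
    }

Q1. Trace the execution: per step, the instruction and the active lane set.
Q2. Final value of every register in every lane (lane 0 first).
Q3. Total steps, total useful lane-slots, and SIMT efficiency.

step 0: b <- min((-6 + lane), max(3, a)) 11111111
step 1: eval ((lane + lane) <= 10)   11111111
step 2: a <- (lane + min(lane, a))   11111100
step 3: d <- (d // 5)                11111100
step 4: b <- (min(lane, d) * (3 + lane)) 00000011

Answer: 5 steps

b: -6,-5,-4,-3,-2,-1,45,50
a: 0,2,4,6,8,10,6,7
d: 1,1,1,1,1,1,5,5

steps = 5; useful = 30; efficiency = 30/40 = 3/4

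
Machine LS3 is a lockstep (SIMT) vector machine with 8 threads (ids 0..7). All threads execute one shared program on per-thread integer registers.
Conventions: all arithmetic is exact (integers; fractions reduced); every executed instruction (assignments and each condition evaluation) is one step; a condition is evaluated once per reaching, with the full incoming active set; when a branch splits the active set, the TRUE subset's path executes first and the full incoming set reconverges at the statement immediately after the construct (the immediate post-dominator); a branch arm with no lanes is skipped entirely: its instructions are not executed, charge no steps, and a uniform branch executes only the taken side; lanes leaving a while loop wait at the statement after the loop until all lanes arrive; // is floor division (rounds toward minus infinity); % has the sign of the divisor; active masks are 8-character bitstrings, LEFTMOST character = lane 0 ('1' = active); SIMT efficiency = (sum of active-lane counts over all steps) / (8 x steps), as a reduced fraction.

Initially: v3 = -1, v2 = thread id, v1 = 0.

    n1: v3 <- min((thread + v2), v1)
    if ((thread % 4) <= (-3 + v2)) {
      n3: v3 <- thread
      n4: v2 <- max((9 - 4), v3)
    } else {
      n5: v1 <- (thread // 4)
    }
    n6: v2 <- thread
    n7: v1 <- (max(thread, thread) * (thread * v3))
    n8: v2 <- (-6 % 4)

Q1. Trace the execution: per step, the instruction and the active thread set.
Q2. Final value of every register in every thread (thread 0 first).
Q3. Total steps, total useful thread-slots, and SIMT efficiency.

step 0: v3 <- min((thread + v2), v1) 11111111
step 1: eval ((thread % 4) <= (-3 + v2)) 11111111
step 2: v3 <- thread                 00001111
step 3: v2 <- max((9 - 4), v3)       00001111
step 4: v1 <- (thread // 4)          11110000
step 5: v2 <- thread                 11111111
step 6: v1 <- (max(thread, thread) * (thread * v3)) 11111111
step 7: v2 <- (-6 % 4)               11111111

Answer: 8 steps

v3: 0,0,0,0,4,5,6,7
v2: 2,2,2,2,2,2,2,2
v1: 0,0,0,0,64,125,216,343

steps = 8; useful = 52; efficiency = 52/64 = 13/16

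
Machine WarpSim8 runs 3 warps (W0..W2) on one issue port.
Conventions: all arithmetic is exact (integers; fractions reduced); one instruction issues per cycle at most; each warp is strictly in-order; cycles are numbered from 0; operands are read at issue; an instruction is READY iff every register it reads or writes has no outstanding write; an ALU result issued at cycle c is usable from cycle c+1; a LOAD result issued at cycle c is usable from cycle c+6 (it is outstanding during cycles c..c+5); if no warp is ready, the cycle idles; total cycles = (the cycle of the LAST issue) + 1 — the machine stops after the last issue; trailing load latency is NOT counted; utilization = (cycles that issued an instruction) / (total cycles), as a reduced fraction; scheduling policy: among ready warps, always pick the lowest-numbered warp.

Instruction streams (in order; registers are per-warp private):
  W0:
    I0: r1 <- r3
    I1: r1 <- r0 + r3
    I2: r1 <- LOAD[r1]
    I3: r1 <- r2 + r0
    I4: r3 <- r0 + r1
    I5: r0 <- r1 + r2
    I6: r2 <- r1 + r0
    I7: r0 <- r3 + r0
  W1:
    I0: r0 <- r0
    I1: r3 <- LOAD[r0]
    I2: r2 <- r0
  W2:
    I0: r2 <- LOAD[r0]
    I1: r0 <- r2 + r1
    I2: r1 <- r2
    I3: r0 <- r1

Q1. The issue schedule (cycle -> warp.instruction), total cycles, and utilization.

cycle 0: W0.I0
cycle 1: W0.I1
cycle 2: W0.I2
cycle 3: W1.I0
cycle 4: W1.I1
cycle 5: W1.I2
cycle 6: W2.I0
cycle 7: idle
cycle 8: W0.I3
cycle 9: W0.I4
cycle 10: W0.I5
cycle 11: W0.I6
cycle 12: W0.I7
cycle 13: W2.I1
cycle 14: W2.I2
cycle 15: W2.I3

Answer: 16 cycles, utilization 15/16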